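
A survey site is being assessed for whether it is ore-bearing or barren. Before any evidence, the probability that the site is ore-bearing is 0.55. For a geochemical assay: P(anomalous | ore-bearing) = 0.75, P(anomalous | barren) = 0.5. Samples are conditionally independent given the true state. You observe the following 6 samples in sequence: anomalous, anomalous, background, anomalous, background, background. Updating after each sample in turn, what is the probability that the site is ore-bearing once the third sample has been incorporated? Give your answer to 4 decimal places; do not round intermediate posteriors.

After 'anomalous': P(ore) = 0.75·0.5500 / (0.75·0.5500 + 0.5·0.4500) ≈ 0.6471
After 'anomalous': P(ore) = 0.75·0.6471 / (0.75·0.6471 + 0.5·0.3529) ≈ 0.7333
After 'background': P(ore) = 0.25·0.7333 / (0.25·0.7333 + 0.5·0.2667) ≈ 0.5789

0.5789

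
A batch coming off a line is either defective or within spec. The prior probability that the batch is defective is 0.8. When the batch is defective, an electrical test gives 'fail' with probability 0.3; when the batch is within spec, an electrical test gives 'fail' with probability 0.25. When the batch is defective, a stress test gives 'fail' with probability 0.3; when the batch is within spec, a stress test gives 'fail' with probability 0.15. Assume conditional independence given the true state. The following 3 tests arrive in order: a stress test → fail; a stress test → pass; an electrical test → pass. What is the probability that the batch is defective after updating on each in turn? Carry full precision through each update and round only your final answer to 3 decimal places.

After a stress test='fail': P(defective) = 0.3·0.8000 / (0.3·0.8000 + 0.15·0.2000) ≈ 0.8889
After a stress test='pass': P(defective) = 0.7·0.8889 / (0.7·0.8889 + 0.85·0.1111) ≈ 0.8682
After an electrical test='pass': P(defective) = 0.7·0.8682 / (0.7·0.8682 + 0.75·0.1318) ≈ 0.8601

0.860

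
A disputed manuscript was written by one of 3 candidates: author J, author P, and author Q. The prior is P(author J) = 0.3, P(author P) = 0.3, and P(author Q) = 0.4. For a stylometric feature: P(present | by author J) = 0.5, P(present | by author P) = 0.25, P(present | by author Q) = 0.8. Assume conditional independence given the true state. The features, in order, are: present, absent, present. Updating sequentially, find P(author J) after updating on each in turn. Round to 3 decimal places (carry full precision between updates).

0.365

Apply Bayes' rule sequentially, carrying P(author J) forward.
After 'present': normaliser = 0.5·0.3000 + 0.25·0.3000 + 0.8·0.4000; P(author J) ≈ 0.2752, P(author P) ≈ 0.1376, P(author Q) ≈ 0.5872
After 'absent': normaliser = 0.5·0.2752 + 0.75·0.1376 + 0.2·0.5872; P(author J) ≈ 0.3841, P(author P) ≈ 0.2881, P(author Q) ≈ 0.3278
After 'present': normaliser = 0.5·0.3841 + 0.25·0.2881 + 0.8·0.3278; P(author J) ≈ 0.3649, P(author P) ≈ 0.1368, P(author Q) ≈ 0.4982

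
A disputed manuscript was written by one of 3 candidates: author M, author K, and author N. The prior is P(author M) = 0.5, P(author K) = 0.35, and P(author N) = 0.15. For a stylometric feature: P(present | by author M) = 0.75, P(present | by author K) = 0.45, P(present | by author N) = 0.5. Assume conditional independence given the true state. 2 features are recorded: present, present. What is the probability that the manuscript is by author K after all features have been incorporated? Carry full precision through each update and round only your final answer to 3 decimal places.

Apply Bayes' rule sequentially, carrying P(author K) forward.
After 'present': normaliser = 0.75·0.5000 + 0.45·0.3500 + 0.5·0.1500; P(author M) ≈ 0.6173, P(author K) ≈ 0.2593, P(author N) ≈ 0.1235
After 'present': normaliser = 0.75·0.6173 + 0.45·0.2593 + 0.5·0.1235; P(author M) ≈ 0.7218, P(author K) ≈ 0.1819, P(author N) ≈ 0.0962

0.182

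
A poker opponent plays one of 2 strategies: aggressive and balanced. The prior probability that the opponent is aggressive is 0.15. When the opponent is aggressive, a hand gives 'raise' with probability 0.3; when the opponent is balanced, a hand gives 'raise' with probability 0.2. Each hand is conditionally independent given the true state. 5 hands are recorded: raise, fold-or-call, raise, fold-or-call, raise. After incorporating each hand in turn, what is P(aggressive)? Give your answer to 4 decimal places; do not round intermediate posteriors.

0.3132

After 'raise': P(aggressive) = 0.3·0.1500 / (0.3·0.1500 + 0.2·0.8500) ≈ 0.2093
After 'fold-or-call': P(aggressive) = 0.7·0.2093 / (0.7·0.2093 + 0.8·0.7907) ≈ 0.1881
After 'raise': P(aggressive) = 0.3·0.1881 / (0.3·0.1881 + 0.2·0.8119) ≈ 0.2578
After 'fold-or-call': P(aggressive) = 0.7·0.2578 / (0.7·0.2578 + 0.8·0.7422) ≈ 0.2331
After 'raise': P(aggressive) = 0.3·0.2331 / (0.3·0.2331 + 0.2·0.7669) ≈ 0.3132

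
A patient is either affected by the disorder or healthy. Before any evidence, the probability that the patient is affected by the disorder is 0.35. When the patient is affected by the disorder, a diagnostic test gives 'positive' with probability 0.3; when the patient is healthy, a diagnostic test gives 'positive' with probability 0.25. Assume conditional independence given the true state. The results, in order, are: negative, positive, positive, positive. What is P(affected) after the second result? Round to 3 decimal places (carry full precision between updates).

0.376

After 'negative': P(affected) = 0.7·0.3500 / (0.7·0.3500 + 0.75·0.6500) ≈ 0.3345
After 'positive': P(affected) = 0.3·0.3345 / (0.3·0.3345 + 0.25·0.6655) ≈ 0.3762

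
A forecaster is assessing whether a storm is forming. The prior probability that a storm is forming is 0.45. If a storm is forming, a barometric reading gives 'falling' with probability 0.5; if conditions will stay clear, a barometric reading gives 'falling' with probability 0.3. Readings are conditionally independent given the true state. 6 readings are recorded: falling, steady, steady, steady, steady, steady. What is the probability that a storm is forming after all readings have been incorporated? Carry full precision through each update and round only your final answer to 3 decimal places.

After 'falling': P(storm) = 0.5·0.4500 / (0.5·0.4500 + 0.3·0.5500) ≈ 0.5769
After 'steady': P(storm) = 0.5·0.5769 / (0.5·0.5769 + 0.7·0.4231) ≈ 0.4934
After 'steady': P(storm) = 0.5·0.4934 / (0.5·0.4934 + 0.7·0.5066) ≈ 0.4103
After 'steady': P(storm) = 0.5·0.4103 / (0.5·0.4103 + 0.7·0.5897) ≈ 0.3320
After 'steady': P(storm) = 0.5·0.3320 / (0.5·0.3320 + 0.7·0.6680) ≈ 0.2620
After 'steady': P(storm) = 0.5·0.2620 / (0.5·0.2620 + 0.7·0.7380) ≈ 0.2023

0.202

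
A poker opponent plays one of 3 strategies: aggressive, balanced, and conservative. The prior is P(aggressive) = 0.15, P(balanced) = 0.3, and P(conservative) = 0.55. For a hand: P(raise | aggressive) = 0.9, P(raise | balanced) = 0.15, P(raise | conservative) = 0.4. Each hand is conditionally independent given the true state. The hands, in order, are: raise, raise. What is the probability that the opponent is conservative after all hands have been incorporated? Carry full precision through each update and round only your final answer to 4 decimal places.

0.4069

After 'raise': normaliser = 0.9·0.1500 + 0.15·0.3000 + 0.4·0.5500; P(aggressive) ≈ 0.3375, P(balanced) ≈ 0.1125, P(conservative) ≈ 0.5500
After 'raise': normaliser = 0.9·0.3375 + 0.15·0.1125 + 0.4·0.5500; P(aggressive) ≈ 0.5618, P(balanced) ≈ 0.0312, P(conservative) ≈ 0.4069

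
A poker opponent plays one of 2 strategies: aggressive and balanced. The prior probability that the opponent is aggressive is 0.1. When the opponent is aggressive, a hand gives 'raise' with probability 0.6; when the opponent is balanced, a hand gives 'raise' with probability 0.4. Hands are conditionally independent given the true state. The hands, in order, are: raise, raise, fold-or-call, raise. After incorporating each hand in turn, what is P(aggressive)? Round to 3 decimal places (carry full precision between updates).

After 'raise': P(aggressive) = 0.6·0.1000 / (0.6·0.1000 + 0.4·0.9000) ≈ 0.1429
After 'raise': P(aggressive) = 0.6·0.1429 / (0.6·0.1429 + 0.4·0.8571) ≈ 0.2000
After 'fold-or-call': P(aggressive) = 0.4·0.2000 / (0.4·0.2000 + 0.6·0.8000) ≈ 0.1429
After 'raise': P(aggressive) = 0.6·0.1429 / (0.6·0.1429 + 0.4·0.8571) ≈ 0.2000

0.200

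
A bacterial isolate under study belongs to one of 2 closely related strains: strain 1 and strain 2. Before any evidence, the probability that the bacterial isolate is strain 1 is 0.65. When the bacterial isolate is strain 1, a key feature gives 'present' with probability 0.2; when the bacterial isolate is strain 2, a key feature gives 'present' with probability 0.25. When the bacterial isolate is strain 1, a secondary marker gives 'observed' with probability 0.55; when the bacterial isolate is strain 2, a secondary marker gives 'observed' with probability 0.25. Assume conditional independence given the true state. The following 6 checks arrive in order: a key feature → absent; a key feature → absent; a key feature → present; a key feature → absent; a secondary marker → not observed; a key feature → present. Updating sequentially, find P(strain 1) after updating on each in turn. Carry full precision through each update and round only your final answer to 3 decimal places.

After a key feature='absent': P(strain 1) = 0.8·0.6500 / (0.8·0.6500 + 0.75·0.3500) ≈ 0.6645
After a key feature='absent': P(strain 1) = 0.8·0.6645 / (0.8·0.6645 + 0.75·0.3355) ≈ 0.6788
After a key feature='present': P(strain 1) = 0.2·0.6788 / (0.2·0.6788 + 0.25·0.3212) ≈ 0.6283
After a key feature='absent': P(strain 1) = 0.8·0.6283 / (0.8·0.6283 + 0.75·0.3717) ≈ 0.6433
After a secondary marker='not observed': P(strain 1) = 0.45·0.6433 / (0.45·0.6433 + 0.75·0.3567) ≈ 0.5197
After a key feature='present': P(strain 1) = 0.2·0.5197 / (0.2·0.5197 + 0.25·0.4803) ≈ 0.4639

0.464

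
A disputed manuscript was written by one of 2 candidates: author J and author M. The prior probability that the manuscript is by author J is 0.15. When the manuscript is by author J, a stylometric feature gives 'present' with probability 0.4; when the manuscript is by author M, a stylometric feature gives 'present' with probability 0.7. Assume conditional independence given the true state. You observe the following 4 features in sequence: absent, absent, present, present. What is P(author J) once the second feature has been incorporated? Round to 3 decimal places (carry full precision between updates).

0.414

Apply Bayes' rule sequentially, carrying P(author J) forward.
After 'absent': P(author J) = 0.6·0.1500 / (0.6·0.1500 + 0.3·0.8500) ≈ 0.2609
After 'absent': P(author J) = 0.6·0.2609 / (0.6·0.2609 + 0.3·0.7391) ≈ 0.4138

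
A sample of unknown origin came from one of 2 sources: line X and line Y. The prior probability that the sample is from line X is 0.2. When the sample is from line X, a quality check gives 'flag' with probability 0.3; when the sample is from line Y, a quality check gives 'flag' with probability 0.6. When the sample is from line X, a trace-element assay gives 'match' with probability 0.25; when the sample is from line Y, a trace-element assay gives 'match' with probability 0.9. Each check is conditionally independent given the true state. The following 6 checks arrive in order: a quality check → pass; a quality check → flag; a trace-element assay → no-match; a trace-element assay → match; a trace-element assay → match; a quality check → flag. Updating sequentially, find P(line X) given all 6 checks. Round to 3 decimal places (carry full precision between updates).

0.060

After a quality check='pass': P(line X) = 0.7·0.2000 / (0.7·0.2000 + 0.4·0.8000) ≈ 0.3043
After a quality check='flag': P(line X) = 0.3·0.3043 / (0.3·0.3043 + 0.6·0.6957) ≈ 0.1795
After a trace-element assay='no-match': P(line X) = 0.75·0.1795 / (0.75·0.1795 + 0.1·0.8205) ≈ 0.6213
After a trace-element assay='match': P(line X) = 0.25·0.6213 / (0.25·0.6213 + 0.9·0.3787) ≈ 0.3131
After a trace-element assay='match': P(line X) = 0.25·0.3131 / (0.25·0.3131 + 0.9·0.6869) ≈ 0.1124
After a quality check='flag': P(line X) = 0.3·0.1124 / (0.3·0.1124 + 0.6·0.8876) ≈ 0.0595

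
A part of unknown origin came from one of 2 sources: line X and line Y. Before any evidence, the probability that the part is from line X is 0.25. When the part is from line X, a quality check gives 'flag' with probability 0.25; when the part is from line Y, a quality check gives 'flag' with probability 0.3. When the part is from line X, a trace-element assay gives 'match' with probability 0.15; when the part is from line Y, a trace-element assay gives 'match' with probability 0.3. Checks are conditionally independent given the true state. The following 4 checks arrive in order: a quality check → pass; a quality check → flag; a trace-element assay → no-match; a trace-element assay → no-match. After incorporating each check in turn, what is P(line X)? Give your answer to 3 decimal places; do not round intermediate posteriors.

After a quality check='pass': P(line X) = 0.75·0.2500 / (0.75·0.2500 + 0.7·0.7500) ≈ 0.2632
After a quality check='flag': P(line X) = 0.25·0.2632 / (0.25·0.2632 + 0.3·0.7368) ≈ 0.2294
After a trace-element assay='no-match': P(line X) = 0.85·0.2294 / (0.85·0.2294 + 0.7·0.7706) ≈ 0.2655
After a trace-element assay='no-match': P(line X) = 0.85·0.2655 / (0.85·0.2655 + 0.7·0.7345) ≈ 0.3050

0.305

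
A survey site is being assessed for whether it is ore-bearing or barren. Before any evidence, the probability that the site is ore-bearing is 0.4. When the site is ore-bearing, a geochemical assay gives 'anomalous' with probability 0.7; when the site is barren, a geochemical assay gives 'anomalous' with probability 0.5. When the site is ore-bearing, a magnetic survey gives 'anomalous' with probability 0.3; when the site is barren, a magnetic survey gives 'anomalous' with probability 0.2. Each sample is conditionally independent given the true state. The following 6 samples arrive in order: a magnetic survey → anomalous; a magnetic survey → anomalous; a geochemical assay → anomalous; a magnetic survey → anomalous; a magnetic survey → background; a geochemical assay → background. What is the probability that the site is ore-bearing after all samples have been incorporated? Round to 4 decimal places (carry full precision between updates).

After a magnetic survey='anomalous': P(ore) = 0.3·0.4000 / (0.3·0.4000 + 0.2·0.6000) ≈ 0.5000
After a magnetic survey='anomalous': P(ore) = 0.3·0.5000 / (0.3·0.5000 + 0.2·0.5000) ≈ 0.6000
After a geochemical assay='anomalous': P(ore) = 0.7·0.6000 / (0.7·0.6000 + 0.5·0.4000) ≈ 0.6774
After a magnetic survey='anomalous': P(ore) = 0.3·0.6774 / (0.3·0.6774 + 0.2·0.3226) ≈ 0.7590
After a magnetic survey='background': P(ore) = 0.7·0.7590 / (0.7·0.7590 + 0.8·0.2410) ≈ 0.7338
After a geochemical assay='background': P(ore) = 0.3·0.7338 / (0.3·0.7338 + 0.5·0.2662) ≈ 0.6232

0.6232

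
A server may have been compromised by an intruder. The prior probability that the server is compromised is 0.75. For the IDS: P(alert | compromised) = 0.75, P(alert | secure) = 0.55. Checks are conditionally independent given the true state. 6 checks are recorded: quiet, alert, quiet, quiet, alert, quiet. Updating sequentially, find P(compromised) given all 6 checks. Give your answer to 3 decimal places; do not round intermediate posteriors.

0.347

After 'quiet': P(compromised) = 0.25·0.7500 / (0.25·0.7500 + 0.45·0.2500) ≈ 0.6250
After 'alert': P(compromised) = 0.75·0.6250 / (0.75·0.6250 + 0.55·0.3750) ≈ 0.6944
After 'quiet': P(compromised) = 0.25·0.6944 / (0.25·0.6944 + 0.45·0.3056) ≈ 0.5580
After 'quiet': P(compromised) = 0.25·0.5580 / (0.25·0.5580 + 0.45·0.4420) ≈ 0.4123
After 'alert': P(compromised) = 0.75·0.4123 / (0.75·0.4123 + 0.55·0.5877) ≈ 0.4889
After 'quiet': P(compromised) = 0.25·0.4889 / (0.25·0.4889 + 0.45·0.5111) ≈ 0.3470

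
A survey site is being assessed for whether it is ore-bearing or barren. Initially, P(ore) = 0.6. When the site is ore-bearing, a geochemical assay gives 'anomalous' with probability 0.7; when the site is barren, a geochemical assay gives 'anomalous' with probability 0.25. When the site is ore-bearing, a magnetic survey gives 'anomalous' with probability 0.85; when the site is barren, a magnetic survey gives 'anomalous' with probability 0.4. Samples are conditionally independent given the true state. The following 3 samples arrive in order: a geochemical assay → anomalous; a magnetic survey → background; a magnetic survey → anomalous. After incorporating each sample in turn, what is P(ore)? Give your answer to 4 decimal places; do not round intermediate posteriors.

0.6905

After a geochemical assay='anomalous': P(ore) = 0.7·0.6000 / (0.7·0.6000 + 0.25·0.4000) ≈ 0.8077
After a magnetic survey='background': P(ore) = 0.15·0.8077 / (0.15·0.8077 + 0.6·0.1923) ≈ 0.5122
After a magnetic survey='anomalous': P(ore) = 0.85·0.5122 / (0.85·0.5122 + 0.4·0.4878) ≈ 0.6905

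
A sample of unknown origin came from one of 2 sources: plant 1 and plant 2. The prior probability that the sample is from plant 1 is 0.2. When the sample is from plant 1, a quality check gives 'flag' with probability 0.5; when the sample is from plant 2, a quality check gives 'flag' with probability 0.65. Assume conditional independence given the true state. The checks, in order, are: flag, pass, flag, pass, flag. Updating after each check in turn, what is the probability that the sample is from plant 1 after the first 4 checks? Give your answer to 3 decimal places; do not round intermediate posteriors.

0.232

After 'flag': P(plant 1) = 0.5·0.2000 / (0.5·0.2000 + 0.65·0.8000) ≈ 0.1613
After 'pass': P(plant 1) = 0.5·0.1613 / (0.5·0.1613 + 0.35·0.8387) ≈ 0.2155
After 'flag': P(plant 1) = 0.5·0.2155 / (0.5·0.2155 + 0.65·0.7845) ≈ 0.1745
After 'pass': P(plant 1) = 0.5·0.1745 / (0.5·0.1745 + 0.35·0.8255) ≈ 0.2319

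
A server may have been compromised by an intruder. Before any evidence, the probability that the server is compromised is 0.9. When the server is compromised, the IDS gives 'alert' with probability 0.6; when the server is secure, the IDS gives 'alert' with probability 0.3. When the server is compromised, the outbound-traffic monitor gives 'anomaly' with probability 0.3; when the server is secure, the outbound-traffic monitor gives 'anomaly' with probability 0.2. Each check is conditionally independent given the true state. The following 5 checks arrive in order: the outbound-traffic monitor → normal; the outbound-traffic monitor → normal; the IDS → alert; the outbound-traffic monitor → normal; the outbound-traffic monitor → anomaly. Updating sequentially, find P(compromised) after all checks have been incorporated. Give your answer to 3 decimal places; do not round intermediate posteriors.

0.948

After the outbound-traffic monitor='normal': P(compromised) = 0.7·0.9000 / (0.7·0.9000 + 0.8·0.1000) ≈ 0.8873
After the outbound-traffic monitor='normal': P(compromised) = 0.7·0.8873 / (0.7·0.8873 + 0.8·0.1127) ≈ 0.8733
After the IDS='alert': P(compromised) = 0.6·0.8733 / (0.6·0.8733 + 0.3·0.1267) ≈ 0.9323
After the outbound-traffic monitor='normal': P(compromised) = 0.7·0.9323 / (0.7·0.9323 + 0.8·0.0677) ≈ 0.9234
After the outbound-traffic monitor='anomaly': P(compromised) = 0.3·0.9234 / (0.3·0.9234 + 0.2·0.0766) ≈ 0.9476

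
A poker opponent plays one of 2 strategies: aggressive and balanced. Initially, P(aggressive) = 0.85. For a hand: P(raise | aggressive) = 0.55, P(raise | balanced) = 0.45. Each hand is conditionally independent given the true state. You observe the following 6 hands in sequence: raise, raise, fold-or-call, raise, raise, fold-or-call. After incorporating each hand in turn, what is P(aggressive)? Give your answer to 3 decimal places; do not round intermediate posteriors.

After 'raise': P(aggressive) = 0.55·0.8500 / (0.55·0.8500 + 0.45·0.1500) ≈ 0.8738
After 'raise': P(aggressive) = 0.55·0.8738 / (0.55·0.8738 + 0.45·0.1262) ≈ 0.8943
After 'fold-or-call': P(aggressive) = 0.45·0.8943 / (0.45·0.8943 + 0.55·0.1057) ≈ 0.8738
After 'raise': P(aggressive) = 0.55·0.8738 / (0.55·0.8738 + 0.45·0.1262) ≈ 0.8943
After 'raise': P(aggressive) = 0.55·0.8943 / (0.55·0.8943 + 0.45·0.1057) ≈ 0.9119
After 'fold-or-call': P(aggressive) = 0.45·0.9119 / (0.45·0.9119 + 0.55·0.0881) ≈ 0.8943

0.894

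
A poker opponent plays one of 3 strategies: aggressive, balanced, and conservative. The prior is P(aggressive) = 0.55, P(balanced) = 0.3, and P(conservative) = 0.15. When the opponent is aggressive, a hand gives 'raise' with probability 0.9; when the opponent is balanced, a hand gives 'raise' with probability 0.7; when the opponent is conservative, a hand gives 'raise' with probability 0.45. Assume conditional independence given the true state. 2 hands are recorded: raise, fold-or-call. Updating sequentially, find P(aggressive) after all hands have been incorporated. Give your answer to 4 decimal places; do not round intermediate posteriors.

0.3308

After 'raise': normaliser = 0.9·0.5500 + 0.7·0.3000 + 0.45·0.1500; P(aggressive) ≈ 0.6408, P(balanced) ≈ 0.2718, P(conservative) ≈ 0.0874
After 'fold-or-call': normaliser = 0.1·0.6408 + 0.3·0.2718 + 0.55·0.0874; P(aggressive) ≈ 0.3308, P(balanced) ≈ 0.4211, P(conservative) ≈ 0.2481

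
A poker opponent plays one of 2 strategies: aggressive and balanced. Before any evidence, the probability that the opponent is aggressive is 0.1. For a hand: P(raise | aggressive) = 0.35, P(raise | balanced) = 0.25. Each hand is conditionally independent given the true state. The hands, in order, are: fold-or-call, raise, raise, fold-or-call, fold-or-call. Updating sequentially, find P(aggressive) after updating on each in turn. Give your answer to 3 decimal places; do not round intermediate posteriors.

Each posterior becomes the prior for the next update.
After 'fold-or-call': P(aggressive) = 0.65·0.1000 / (0.65·0.1000 + 0.75·0.9000) ≈ 0.0878
After 'raise': P(aggressive) = 0.35·0.0878 / (0.35·0.0878 + 0.25·0.9122) ≈ 0.1188
After 'raise': P(aggressive) = 0.35·0.1188 / (0.35·0.1188 + 0.25·0.8812) ≈ 0.1588
After 'fold-or-call': P(aggressive) = 0.65·0.1588 / (0.65·0.1588 + 0.75·0.8412) ≈ 0.1406
After 'fold-or-call': P(aggressive) = 0.65·0.1406 / (0.65·0.1406 + 0.75·0.8594) ≈ 0.1242

0.124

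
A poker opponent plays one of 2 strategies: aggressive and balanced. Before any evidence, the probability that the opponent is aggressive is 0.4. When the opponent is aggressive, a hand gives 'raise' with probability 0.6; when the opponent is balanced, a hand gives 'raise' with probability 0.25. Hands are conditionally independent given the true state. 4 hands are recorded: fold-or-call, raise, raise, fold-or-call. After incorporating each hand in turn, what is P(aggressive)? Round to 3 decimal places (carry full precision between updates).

0.522

After 'fold-or-call': P(aggressive) = 0.4·0.4000 / (0.4·0.4000 + 0.75·0.6000) ≈ 0.2623
After 'raise': P(aggressive) = 0.6·0.2623 / (0.6·0.2623 + 0.25·0.7377) ≈ 0.4604
After 'raise': P(aggressive) = 0.6·0.4604 / (0.6·0.4604 + 0.25·0.5396) ≈ 0.6719
After 'fold-or-call': P(aggressive) = 0.4·0.6719 / (0.4·0.6719 + 0.75·0.3281) ≈ 0.5220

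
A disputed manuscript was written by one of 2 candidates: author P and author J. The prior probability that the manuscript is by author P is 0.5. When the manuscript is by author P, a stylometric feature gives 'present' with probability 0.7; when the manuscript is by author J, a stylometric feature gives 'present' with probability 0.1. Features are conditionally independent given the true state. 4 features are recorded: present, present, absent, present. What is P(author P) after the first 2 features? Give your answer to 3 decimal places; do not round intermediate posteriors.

0.980

After 'present': P(author P) = 0.7·0.5000 / (0.7·0.5000 + 0.1·0.5000) ≈ 0.8750
After 'present': P(author P) = 0.7·0.8750 / (0.7·0.8750 + 0.1·0.1250) ≈ 0.9800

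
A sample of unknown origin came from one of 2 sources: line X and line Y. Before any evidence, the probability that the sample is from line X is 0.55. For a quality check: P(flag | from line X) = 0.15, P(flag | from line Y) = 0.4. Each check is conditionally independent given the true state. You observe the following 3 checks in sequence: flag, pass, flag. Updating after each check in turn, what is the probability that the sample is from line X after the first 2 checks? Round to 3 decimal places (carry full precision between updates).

Each posterior becomes the prior for the next update.
After 'flag': P(line X) = 0.15·0.5500 / (0.15·0.5500 + 0.4·0.4500) ≈ 0.3143
After 'pass': P(line X) = 0.85·0.3143 / (0.85·0.3143 + 0.6·0.6857) ≈ 0.3937

0.394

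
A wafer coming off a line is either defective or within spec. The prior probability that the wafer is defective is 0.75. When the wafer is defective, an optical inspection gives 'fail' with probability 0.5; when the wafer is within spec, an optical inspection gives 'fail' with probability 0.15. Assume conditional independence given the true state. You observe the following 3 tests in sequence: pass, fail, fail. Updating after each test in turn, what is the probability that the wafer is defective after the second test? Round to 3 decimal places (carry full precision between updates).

Apply Bayes' rule sequentially, carrying P(defective) forward.
After 'pass': P(defective) = 0.5·0.7500 / (0.5·0.7500 + 0.85·0.2500) ≈ 0.6383
After 'fail': P(defective) = 0.5·0.6383 / (0.5·0.6383 + 0.15·0.3617) ≈ 0.8547

0.855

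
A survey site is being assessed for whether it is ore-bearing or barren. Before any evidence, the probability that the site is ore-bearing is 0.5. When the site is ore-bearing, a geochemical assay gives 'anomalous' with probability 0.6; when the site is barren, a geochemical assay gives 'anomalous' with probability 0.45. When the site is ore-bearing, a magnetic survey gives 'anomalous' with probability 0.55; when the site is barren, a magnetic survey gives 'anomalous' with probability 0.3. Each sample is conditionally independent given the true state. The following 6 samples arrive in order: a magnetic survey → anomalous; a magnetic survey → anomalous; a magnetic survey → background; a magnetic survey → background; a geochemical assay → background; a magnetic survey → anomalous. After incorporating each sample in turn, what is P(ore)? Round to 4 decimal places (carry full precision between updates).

0.6494

After a magnetic survey='anomalous': P(ore) = 0.55·0.5000 / (0.55·0.5000 + 0.3·0.5000) ≈ 0.6471
After a magnetic survey='anomalous': P(ore) = 0.55·0.6471 / (0.55·0.6471 + 0.3·0.3529) ≈ 0.7707
After a magnetic survey='background': P(ore) = 0.45·0.7707 / (0.45·0.7707 + 0.7·0.2293) ≈ 0.6836
After a magnetic survey='background': P(ore) = 0.45·0.6836 / (0.45·0.6836 + 0.7·0.3164) ≈ 0.5814
After a geochemical assay='background': P(ore) = 0.4·0.5814 / (0.4·0.5814 + 0.55·0.4186) ≈ 0.5025
After a magnetic survey='anomalous': P(ore) = 0.55·0.5025 / (0.55·0.5025 + 0.3·0.4975) ≈ 0.6494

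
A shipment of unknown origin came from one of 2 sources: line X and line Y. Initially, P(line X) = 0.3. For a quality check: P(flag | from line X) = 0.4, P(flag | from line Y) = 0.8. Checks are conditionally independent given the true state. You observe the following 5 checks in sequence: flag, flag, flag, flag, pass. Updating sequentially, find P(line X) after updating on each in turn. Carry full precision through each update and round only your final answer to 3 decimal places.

After 'flag': P(line X) = 0.4·0.3000 / (0.4·0.3000 + 0.8·0.7000) ≈ 0.1765
After 'flag': P(line X) = 0.4·0.1765 / (0.4·0.1765 + 0.8·0.8235) ≈ 0.0968
After 'flag': P(line X) = 0.4·0.0968 / (0.4·0.0968 + 0.8·0.9032) ≈ 0.0508
After 'flag': P(line X) = 0.4·0.0508 / (0.4·0.0508 + 0.8·0.9492) ≈ 0.0261
After 'pass': P(line X) = 0.6·0.0261 / (0.6·0.0261 + 0.2·0.9739) ≈ 0.0744

0.074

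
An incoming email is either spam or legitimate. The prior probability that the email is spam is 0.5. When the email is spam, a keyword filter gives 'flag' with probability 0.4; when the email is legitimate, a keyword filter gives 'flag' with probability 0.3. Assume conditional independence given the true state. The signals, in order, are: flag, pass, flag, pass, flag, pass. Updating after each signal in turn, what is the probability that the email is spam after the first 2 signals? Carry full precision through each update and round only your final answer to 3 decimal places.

0.533

After 'flag': P(spam) = 0.4·0.5000 / (0.4·0.5000 + 0.3·0.5000) ≈ 0.5714
After 'pass': P(spam) = 0.6·0.5714 / (0.6·0.5714 + 0.7·0.4286) ≈ 0.5333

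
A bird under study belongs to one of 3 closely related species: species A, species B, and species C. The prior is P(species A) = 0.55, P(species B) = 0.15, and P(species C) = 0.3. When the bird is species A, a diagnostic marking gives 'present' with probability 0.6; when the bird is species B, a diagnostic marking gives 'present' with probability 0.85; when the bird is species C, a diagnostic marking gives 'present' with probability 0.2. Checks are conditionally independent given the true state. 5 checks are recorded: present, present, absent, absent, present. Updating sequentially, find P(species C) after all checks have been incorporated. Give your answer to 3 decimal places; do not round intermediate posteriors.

After 'present': normaliser = 0.6·0.5500 + 0.85·0.1500 + 0.2·0.3000; P(species A) ≈ 0.6377, P(species B) ≈ 0.2464, P(species C) ≈ 0.1159
After 'present': normaliser = 0.6·0.6377 + 0.85·0.2464 + 0.2·0.1159; P(species A) ≈ 0.6219, P(species B) ≈ 0.3404, P(species C) ≈ 0.0377
After 'absent': normaliser = 0.4·0.6219 + 0.15·0.3404 + 0.8·0.0377; P(species A) ≈ 0.7539, P(species B) ≈ 0.1547, P(species C) ≈ 0.0914
After 'absent': normaliser = 0.4·0.7539 + 0.15·0.1547 + 0.8·0.0914; P(species A) ≈ 0.7579, P(species B) ≈ 0.0583, P(species C) ≈ 0.1837
After 'present': normaliser = 0.6·0.7579 + 0.85·0.0583 + 0.2·0.1837; P(species A) ≈ 0.8404, P(species B) ≈ 0.0916, P(species C) ≈ 0.0679

0.068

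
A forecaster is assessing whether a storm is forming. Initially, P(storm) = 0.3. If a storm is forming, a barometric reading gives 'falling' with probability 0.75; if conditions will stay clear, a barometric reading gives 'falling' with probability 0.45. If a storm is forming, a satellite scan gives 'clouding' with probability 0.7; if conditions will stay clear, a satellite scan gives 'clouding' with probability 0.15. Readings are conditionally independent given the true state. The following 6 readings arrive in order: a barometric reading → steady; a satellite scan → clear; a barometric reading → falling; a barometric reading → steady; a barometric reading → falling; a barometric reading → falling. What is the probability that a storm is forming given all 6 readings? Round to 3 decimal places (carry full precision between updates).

0.126

After a barometric reading='steady': P(storm) = 0.25·0.3000 / (0.25·0.3000 + 0.55·0.7000) ≈ 0.1630
After a satellite scan='clear': P(storm) = 0.3·0.1630 / (0.3·0.1630 + 0.85·0.8370) ≈ 0.0643
After a barometric reading='falling': P(storm) = 0.75·0.0643 / (0.75·0.0643 + 0.45·0.9357) ≈ 0.1028
After a barometric reading='steady': P(storm) = 0.25·0.1028 / (0.25·0.1028 + 0.55·0.8972) ≈ 0.0495
After a barometric reading='falling': P(storm) = 0.75·0.0495 / (0.75·0.0495 + 0.45·0.9505) ≈ 0.0799
After a barometric reading='falling': P(storm) = 0.75·0.0799 / (0.75·0.0799 + 0.45·0.9201) ≈ 0.1264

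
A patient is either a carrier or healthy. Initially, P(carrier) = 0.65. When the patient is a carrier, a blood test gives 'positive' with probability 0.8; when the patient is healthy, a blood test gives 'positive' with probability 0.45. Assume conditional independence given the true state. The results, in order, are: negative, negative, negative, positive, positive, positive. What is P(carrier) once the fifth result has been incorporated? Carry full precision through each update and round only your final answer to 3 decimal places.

Each posterior becomes the prior for the next update.
After 'negative': P(carrier) = 0.2·0.6500 / (0.2·0.6500 + 0.55·0.3500) ≈ 0.4031
After 'negative': P(carrier) = 0.2·0.4031 / (0.2·0.4031 + 0.55·0.5969) ≈ 0.1972
After 'negative': P(carrier) = 0.2·0.1972 / (0.2·0.1972 + 0.55·0.8028) ≈ 0.0820
After 'positive': P(carrier) = 0.8·0.0820 / (0.8·0.0820 + 0.45·0.9180) ≈ 0.1370
After 'positive': P(carrier) = 0.8·0.1370 / (0.8·0.1370 + 0.45·0.8630) ≈ 0.2201

0.220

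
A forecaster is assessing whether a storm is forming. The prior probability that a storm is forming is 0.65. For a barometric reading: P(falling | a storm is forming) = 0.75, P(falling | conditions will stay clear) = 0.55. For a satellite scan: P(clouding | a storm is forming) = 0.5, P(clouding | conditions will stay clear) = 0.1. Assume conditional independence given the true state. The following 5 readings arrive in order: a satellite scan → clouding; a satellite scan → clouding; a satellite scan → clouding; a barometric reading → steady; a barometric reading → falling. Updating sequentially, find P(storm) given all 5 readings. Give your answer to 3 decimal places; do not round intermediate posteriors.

0.994

Each posterior becomes the prior for the next update.
After a satellite scan='clouding': P(storm) = 0.5·0.6500 / (0.5·0.6500 + 0.1·0.3500) ≈ 0.9028
After a satellite scan='clouding': P(storm) = 0.5·0.9028 / (0.5·0.9028 + 0.1·0.0972) ≈ 0.9789
After a satellite scan='clouding': P(storm) = 0.5·0.9789 / (0.5·0.9789 + 0.1·0.0211) ≈ 0.9957
After a barometric reading='steady': P(storm) = 0.25·0.9957 / (0.25·0.9957 + 0.45·0.0043) ≈ 0.9923
After a barometric reading='falling': P(storm) = 0.75·0.9923 / (0.75·0.9923 + 0.55·0.0077) ≈ 0.9943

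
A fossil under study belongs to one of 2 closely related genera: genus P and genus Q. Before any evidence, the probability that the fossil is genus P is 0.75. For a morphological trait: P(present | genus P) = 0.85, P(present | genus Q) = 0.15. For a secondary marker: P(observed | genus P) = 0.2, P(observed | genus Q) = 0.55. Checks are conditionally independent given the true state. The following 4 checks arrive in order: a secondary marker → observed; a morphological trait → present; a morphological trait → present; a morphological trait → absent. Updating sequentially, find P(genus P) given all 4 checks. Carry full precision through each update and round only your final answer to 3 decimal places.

0.861

Apply Bayes' rule sequentially, carrying P(genus P) forward.
After a secondary marker='observed': P(genus P) = 0.2·0.7500 / (0.2·0.7500 + 0.55·0.2500) ≈ 0.5217
After a morphological trait='present': P(genus P) = 0.85·0.5217 / (0.85·0.5217 + 0.15·0.4783) ≈ 0.8608
After a morphological trait='present': P(genus P) = 0.85·0.8608 / (0.85·0.8608 + 0.15·0.1392) ≈ 0.9722
After a morphological trait='absent': P(genus P) = 0.15·0.9722 / (0.15·0.9722 + 0.85·0.0278) ≈ 0.8608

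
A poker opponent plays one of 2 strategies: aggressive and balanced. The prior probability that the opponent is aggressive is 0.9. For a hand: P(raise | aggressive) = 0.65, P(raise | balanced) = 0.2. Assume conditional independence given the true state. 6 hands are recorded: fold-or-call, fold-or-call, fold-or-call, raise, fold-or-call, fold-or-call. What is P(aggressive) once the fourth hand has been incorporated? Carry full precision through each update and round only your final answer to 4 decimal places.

After 'fold-or-call': P(aggressive) = 0.35·0.9000 / (0.35·0.9000 + 0.8·0.1000) ≈ 0.7975
After 'fold-or-call': P(aggressive) = 0.35·0.7975 / (0.35·0.7975 + 0.8·0.2025) ≈ 0.6327
After 'fold-or-call': P(aggressive) = 0.35·0.6327 / (0.35·0.6327 + 0.8·0.3673) ≈ 0.4298
After 'raise': P(aggressive) = 0.65·0.4298 / (0.65·0.4298 + 0.2·0.5702) ≈ 0.7101

0.7101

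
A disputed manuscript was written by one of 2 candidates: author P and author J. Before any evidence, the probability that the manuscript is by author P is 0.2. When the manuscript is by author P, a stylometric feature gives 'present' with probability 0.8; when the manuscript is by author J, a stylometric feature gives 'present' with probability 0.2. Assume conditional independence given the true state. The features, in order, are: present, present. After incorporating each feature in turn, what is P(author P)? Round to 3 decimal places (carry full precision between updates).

After 'present': P(author P) = 0.8·0.2000 / (0.8·0.2000 + 0.2·0.8000) ≈ 0.5000
After 'present': P(author P) = 0.8·0.5000 / (0.8·0.5000 + 0.2·0.5000) ≈ 0.8000

0.800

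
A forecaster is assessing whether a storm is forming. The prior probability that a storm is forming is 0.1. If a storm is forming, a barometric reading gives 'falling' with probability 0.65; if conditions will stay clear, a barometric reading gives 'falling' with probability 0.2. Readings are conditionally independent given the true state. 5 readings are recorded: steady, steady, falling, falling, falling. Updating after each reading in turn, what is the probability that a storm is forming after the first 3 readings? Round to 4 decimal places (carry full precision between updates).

0.0647

After 'steady': P(storm) = 0.35·0.1000 / (0.35·0.1000 + 0.8·0.9000) ≈ 0.0464
After 'steady': P(storm) = 0.35·0.0464 / (0.35·0.0464 + 0.8·0.9536) ≈ 0.0208
After 'falling': P(storm) = 0.65·0.0208 / (0.65·0.0208 + 0.2·0.9792) ≈ 0.0647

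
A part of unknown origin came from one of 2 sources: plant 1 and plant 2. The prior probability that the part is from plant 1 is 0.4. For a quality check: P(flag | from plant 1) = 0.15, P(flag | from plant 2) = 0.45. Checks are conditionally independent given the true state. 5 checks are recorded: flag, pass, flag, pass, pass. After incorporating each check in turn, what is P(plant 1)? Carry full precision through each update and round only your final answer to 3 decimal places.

Each posterior becomes the prior for the next update.
After 'flag': P(plant 1) = 0.15·0.4000 / (0.15·0.4000 + 0.45·0.6000) ≈ 0.1818
After 'pass': P(plant 1) = 0.85·0.1818 / (0.85·0.1818 + 0.55·0.8182) ≈ 0.2556
After 'flag': P(plant 1) = 0.15·0.2556 / (0.15·0.2556 + 0.45·0.7444) ≈ 0.1027
After 'pass': P(plant 1) = 0.85·0.1027 / (0.85·0.1027 + 0.55·0.8973) ≈ 0.1503
After 'pass': P(plant 1) = 0.85·0.1503 / (0.85·0.1503 + 0.55·0.8497) ≈ 0.2147

0.215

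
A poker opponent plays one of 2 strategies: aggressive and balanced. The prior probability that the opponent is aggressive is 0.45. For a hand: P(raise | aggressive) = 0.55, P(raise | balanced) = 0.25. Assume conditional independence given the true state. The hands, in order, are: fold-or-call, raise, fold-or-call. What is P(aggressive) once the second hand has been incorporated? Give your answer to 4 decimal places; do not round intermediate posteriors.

0.5192

After 'fold-or-call': P(aggressive) = 0.45·0.4500 / (0.45·0.4500 + 0.75·0.5500) ≈ 0.3293
After 'raise': P(aggressive) = 0.55·0.3293 / (0.55·0.3293 + 0.25·0.6707) ≈ 0.5192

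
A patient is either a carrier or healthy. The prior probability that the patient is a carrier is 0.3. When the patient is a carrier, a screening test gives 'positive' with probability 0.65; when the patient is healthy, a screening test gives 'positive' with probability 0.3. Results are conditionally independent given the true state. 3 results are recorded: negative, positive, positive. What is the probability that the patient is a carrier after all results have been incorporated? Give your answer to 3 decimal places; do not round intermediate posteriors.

After 'negative': P(carrier) = 0.35·0.3000 / (0.35·0.3000 + 0.7·0.7000) ≈ 0.1765
After 'positive': P(carrier) = 0.65·0.1765 / (0.65·0.1765 + 0.3·0.8235) ≈ 0.3171
After 'positive': P(carrier) = 0.65·0.3171 / (0.65·0.3171 + 0.3·0.6829) ≈ 0.5015

0.501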